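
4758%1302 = 852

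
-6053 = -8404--2351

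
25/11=2 + 3/11 ≈ 2.27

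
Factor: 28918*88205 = 2^1*5^1*13^1*19^1*23^1*59^1*761^1 = 2550712190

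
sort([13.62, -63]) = [-63, 13.62]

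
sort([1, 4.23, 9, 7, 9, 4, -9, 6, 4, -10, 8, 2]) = [-10, -9, 1, 2, 4, 4, 4.23, 6, 7, 8, 9, 9]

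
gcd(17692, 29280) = 4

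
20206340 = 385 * 52484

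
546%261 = 24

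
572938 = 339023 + 233915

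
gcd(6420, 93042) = 6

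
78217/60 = 1303 + 37/60 ≈ 1303.62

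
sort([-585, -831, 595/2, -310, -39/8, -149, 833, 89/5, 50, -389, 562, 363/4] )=[-831, -585, -389, -310, -149, -39/8, 89/5, 50, 363/4, 595/2, 562, 833] 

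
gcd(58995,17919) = 9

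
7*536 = 3752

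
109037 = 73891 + 35146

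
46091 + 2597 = 48688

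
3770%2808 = 962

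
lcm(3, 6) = 6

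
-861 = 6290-7151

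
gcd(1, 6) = 1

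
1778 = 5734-3956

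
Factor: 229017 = 3^1*97^1*787^1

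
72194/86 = 36097/43 ≈ 839.47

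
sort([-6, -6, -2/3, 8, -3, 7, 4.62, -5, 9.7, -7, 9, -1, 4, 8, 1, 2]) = [-7, -6, -6, -5, -3, -1, -2/3, 1, 2, 4, 4.62, 7, 8, 8, 9, 9.7]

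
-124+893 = 769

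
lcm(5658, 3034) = 209346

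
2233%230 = 163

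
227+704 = 931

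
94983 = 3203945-3108962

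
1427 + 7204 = 8631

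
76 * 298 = 22648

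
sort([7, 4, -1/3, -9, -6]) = [-9, -6, -1/3, 4, 7]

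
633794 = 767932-134138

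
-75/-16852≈0.00445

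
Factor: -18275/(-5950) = 2^(-1)*7^(-1)*43^1 = 43/14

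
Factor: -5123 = -1*47^1*109^1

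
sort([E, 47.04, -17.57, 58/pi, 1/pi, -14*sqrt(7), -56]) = [-56, -14*sqrt(7), -17.57, 1/pi, E, 58/pi, 47.04]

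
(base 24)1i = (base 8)52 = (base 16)2a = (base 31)1b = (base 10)42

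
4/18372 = 1/4593 ≈ 0.000218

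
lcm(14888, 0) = 0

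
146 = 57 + 89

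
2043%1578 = 465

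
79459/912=87 + 115/912 ≈ 87.13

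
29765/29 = 1026 + 11/29 ≈ 1026.38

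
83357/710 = 117 + 287/710 ≈ 117.40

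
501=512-11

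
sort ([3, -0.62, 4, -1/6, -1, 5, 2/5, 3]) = [-1, -0.62, -1/6, 2/5, 3, 3, 4, 5]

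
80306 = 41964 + 38342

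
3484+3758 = 7242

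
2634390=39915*66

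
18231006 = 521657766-503426760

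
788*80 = 63040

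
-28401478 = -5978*4751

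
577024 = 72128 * 8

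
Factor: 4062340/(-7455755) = -1*2^2*29^(-1)*51419^(-1)*203117^1 = -812468/1491151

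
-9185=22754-31939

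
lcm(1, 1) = 1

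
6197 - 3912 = 2285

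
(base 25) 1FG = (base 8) 1770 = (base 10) 1016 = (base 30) 13Q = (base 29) 161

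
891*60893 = 54255663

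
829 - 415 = 414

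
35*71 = 2485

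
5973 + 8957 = 14930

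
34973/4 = 8743+1/4 = 8743.25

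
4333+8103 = 12436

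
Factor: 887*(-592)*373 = -1*2^4*37^1*373^1*887^1 = -195863792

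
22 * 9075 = 199650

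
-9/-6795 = 1/755 ≈ 0.00132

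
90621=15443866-15353245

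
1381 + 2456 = 3837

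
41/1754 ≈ 0.0234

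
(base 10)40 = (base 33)17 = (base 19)22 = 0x28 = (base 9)44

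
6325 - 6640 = -315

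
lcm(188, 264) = 12408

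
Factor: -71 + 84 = 13^1 = 13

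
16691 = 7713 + 8978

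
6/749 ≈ 0.00801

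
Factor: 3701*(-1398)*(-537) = 2^1*3^2*179^1*233^1*3701^1 = 2778436926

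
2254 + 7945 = 10199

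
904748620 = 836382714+68365906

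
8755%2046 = 571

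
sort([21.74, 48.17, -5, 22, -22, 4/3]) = [-22, -5, 4/3, 21.74, 22, 48.17]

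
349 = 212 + 137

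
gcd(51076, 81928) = 4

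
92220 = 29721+62499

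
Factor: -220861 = -1 * 220861^1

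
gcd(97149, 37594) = 1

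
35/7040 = 7/1408≈0.00497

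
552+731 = 1283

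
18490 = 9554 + 8936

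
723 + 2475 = 3198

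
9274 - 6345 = 2929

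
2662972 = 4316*617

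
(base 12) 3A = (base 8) 56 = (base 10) 46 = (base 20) 26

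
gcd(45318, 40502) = 14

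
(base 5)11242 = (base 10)822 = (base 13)4b3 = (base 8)1466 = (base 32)pm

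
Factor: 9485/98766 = 2^(-1)*3^(-3)*5^1*7^1*31^(-1)*59^(-1)*271^1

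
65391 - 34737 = 30654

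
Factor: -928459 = -1*7^1*132637^1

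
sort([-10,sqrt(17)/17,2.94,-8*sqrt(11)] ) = [-8*sqrt(11),-10,sqrt(17)/17,2.94] 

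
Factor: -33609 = -1*3^1*17^1*659^1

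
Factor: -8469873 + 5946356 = -1*2523517^1 = -2523517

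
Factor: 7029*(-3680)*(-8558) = 2^6*3^2*5^1*11^2*23^1*71^1*389^1 = 221367389760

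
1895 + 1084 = 2979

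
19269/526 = 36 + 333/526 ≈ 36.63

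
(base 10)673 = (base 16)2a1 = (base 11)562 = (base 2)1010100001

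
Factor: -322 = -1 * 2^1 * 7^1 * 23^1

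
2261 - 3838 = -1577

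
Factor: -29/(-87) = 3^(-1) = 1/3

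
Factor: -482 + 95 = -1 * 3^2 * 43^1 = -387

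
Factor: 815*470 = 2^1*5^2*47^1*163^1 = 383050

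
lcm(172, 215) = 860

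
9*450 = 4050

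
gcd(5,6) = 1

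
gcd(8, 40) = 8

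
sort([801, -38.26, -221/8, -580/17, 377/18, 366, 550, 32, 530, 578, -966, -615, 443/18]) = [-966, -615, -38.26, -580/17, -221/8, 377/18, 443/18, 32, 366, 530, 550, 578, 801]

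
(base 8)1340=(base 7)2101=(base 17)295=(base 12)514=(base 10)736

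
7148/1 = 7148 = 7148.00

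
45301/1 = 45301 = 45301.00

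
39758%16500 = 6758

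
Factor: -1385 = -1 * 5^1 * 277^1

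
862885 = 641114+221771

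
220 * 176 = 38720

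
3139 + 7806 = 10945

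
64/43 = 1 + 21/43≈1.49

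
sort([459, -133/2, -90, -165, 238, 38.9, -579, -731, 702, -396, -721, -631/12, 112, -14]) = [-731, -721, -579, -396, -165, -90, -133/2, -631/12, -14, 38.9, 112, 238, 459, 702]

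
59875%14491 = 1911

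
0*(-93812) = 0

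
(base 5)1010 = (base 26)50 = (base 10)130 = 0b10000010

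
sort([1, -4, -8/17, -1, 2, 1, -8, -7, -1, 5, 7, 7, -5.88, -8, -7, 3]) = [-8, -8, -7, -7, -5.88, -4, -1, -1, -8/17, 1, 1, 2, 3, 5, 7, 7]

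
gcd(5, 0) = 5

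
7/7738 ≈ 0.000905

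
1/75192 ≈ 0.0000133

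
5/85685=1/17137 ≈ 0.0000584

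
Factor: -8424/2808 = -1*3^1 = -3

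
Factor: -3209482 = -1*2^1*59^2*461^1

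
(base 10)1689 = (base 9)2276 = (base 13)9cc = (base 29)207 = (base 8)3231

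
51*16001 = 816051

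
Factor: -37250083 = -1*13^1*37^1*43^1*1801^1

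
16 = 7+9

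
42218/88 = 479 + 3/4 = 479.75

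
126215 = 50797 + 75418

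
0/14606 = 0 = 0.00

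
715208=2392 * 299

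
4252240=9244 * 460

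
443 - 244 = 199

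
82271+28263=110534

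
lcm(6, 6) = 6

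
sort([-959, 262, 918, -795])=[-959, -795, 262, 918]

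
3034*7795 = 23650030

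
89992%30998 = 27996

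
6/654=1/109 ≈ 0.00917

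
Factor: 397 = 397^1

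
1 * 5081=5081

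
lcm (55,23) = 1265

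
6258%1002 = 246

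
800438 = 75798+724640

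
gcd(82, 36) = 2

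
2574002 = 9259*278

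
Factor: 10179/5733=3^1*7^(-2)*29^1=87/49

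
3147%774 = 51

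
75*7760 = 582000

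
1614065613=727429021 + 886636592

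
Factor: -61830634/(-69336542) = 11^(-1) * 71^1 * 359^(-1) * 8779^(-1) * 435427^1 = 30915317/34668271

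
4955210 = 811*6110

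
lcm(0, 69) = 0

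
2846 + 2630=5476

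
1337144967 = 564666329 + 772478638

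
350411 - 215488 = 134923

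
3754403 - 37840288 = -34085885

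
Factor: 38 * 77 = 2^1 * 7^1 * 11^1 * 19^1 = 2926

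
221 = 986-765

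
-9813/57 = -172 - 3/19 ≈ -172.16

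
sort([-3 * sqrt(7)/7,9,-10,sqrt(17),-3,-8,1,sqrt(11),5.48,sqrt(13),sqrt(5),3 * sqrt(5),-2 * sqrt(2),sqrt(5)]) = [-10,-8,-3,-2 * sqrt(2),-3 * sqrt(7)/7,1,sqrt(5),sqrt(5),sqrt(11),sqrt(13),sqrt(17),5.48,3 * sqrt(5),9]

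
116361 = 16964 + 99397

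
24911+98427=123338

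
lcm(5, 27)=135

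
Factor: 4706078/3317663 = 2^1 * 13^1 * 181003^1 * 3317663^(-1) 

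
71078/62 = 35539/31 ≈ 1146.42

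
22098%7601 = 6896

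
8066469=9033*893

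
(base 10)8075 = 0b1111110001011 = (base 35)6kp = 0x1f8b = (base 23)f62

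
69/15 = 23/5 = 4.60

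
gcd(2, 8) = 2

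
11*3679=40469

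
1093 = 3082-1989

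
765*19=14535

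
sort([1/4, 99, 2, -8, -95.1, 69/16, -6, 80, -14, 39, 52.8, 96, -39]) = [-95.1, -39, -14, -8, -6, 1/4, 2, 69/16, 39, 52.8, 80, 96, 99]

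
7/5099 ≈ 0.00137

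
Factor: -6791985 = -1*3^3*5^1*50311^1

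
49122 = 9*5458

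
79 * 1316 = 103964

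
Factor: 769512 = 2^3 * 3^1 * 32063^1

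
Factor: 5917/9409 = 61^1 * 97^(-1) = 61/97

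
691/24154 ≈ 0.0286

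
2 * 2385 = 4770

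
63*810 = 51030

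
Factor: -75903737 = -1 * 7^1 * 13^1 * 834107^1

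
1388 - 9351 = -7963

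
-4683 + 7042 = 2359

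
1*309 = 309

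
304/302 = 152/151 ≈ 1.01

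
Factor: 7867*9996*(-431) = -1*2^2*3^1*7^2*17^1*431^1*7867^1 = -33893207292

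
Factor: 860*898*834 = 2^4*3^1*5^1*43^1*139^1*449^1 = 644081520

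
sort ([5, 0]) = [0, 5]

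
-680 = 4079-4759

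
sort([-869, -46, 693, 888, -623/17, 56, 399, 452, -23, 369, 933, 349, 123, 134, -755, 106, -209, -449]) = [-869, -755, -449, -209, -46, -623/17, -23, 56, 106, 123, 134, 349, 369, 399, 452, 693, 888, 933]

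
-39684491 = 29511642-69196133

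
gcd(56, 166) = 2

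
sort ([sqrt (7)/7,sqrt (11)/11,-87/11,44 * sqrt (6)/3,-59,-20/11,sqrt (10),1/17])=[-59,-87/11,-20/11,1/17,sqrt (11)/11,sqrt (7)/7,sqrt (10),44 * sqrt (6)/3]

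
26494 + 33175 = 59669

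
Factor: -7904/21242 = -1*2^4*43^(-1) = -16/43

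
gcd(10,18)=2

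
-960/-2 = 480 = 480.00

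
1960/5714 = 980/2857 ≈ 0.343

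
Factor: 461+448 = 3^2 * 101^1 = 909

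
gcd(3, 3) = 3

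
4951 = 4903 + 48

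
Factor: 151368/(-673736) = -1*3^1*17^1*227^(-1) = -51/227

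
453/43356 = 151/14452 ≈ 0.0104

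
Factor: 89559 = 3^3*31^1*107^1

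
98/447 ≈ 0.219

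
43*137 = 5891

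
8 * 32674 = 261392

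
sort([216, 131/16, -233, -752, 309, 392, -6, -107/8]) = [-752, -233, -107/8, -6, 131/16, 216, 309, 392]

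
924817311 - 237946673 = 686870638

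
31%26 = 5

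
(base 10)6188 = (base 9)8435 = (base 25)9md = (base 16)182c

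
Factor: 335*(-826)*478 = -1*2^2*5^1*7^1*59^1*67^1*239^1 = -132267380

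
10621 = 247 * 43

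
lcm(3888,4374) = 34992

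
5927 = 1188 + 4739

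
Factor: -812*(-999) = 2^2*3^3*7^1*29^1*37^1 = 811188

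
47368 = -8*(-5921)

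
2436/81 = 30+2/27≈30.07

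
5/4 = 1 + 1/4 = 1.25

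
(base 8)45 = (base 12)31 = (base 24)1d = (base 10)37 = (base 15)27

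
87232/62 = 43616/31 ≈ 1406.97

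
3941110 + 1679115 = 5620225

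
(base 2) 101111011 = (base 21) i1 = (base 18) 131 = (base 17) 155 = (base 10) 379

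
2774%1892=882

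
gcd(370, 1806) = 2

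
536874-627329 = -90455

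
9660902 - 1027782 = 8633120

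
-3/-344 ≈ 0.00872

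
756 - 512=244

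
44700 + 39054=83754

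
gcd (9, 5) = 1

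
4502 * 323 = 1454146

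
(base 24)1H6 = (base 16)3DE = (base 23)1K1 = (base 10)990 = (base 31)10T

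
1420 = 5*284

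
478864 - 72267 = 406597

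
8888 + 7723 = 16611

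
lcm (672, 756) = 6048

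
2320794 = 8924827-6604033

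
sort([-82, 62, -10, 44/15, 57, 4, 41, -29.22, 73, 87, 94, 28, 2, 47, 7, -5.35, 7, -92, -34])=[-92, -82, -34, -29.22, -10, -5.35, 2, 44/15, 4, 7, 7, 28, 41, 47, 57, 62, 73, 87, 94]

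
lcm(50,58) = 1450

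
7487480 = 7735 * 968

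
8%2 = 0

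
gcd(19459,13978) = 29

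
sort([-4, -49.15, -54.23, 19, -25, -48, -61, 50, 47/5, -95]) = [-95, -61, -54.23, -49.15, -48, -25, -4, 47/5, 19, 50]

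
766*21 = 16086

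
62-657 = -595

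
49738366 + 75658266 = 125396632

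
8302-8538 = -236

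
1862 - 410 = 1452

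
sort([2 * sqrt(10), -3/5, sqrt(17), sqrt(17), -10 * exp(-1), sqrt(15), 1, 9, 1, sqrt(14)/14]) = [-10 * exp(-1), -3/5, sqrt(14)/14, 1, 1, sqrt(15), sqrt(17), sqrt(17), 2 * sqrt(10), 9]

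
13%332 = 13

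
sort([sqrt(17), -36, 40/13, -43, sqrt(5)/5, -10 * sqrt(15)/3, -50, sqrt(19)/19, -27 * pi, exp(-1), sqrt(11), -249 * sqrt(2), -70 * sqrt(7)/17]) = [-249 * sqrt(2), -27 * pi, -50, -43, -36, -10 * sqrt(15)/3, -70 * sqrt(7)/17, sqrt(19)/19, exp(-1), sqrt(5)/5, 40/13, sqrt(11), sqrt(17)]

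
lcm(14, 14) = 14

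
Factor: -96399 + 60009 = -1 * 2^1 * 3^1 * 5^1 * 1213^1 = -36390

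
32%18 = 14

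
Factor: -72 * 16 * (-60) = 2^9 * 3^3 * 5^1 = 69120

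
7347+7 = 7354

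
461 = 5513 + -5052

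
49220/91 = 540 + 80/91 ≈ 540.88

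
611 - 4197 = -3586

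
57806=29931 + 27875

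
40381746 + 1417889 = 41799635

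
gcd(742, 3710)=742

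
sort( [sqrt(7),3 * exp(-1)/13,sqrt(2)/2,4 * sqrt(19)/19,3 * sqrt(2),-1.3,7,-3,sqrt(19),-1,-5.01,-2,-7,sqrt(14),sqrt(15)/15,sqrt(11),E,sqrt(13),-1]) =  [-7,-5.01,-3,-2,-1.3,-1,-1,3 * exp(-1)/13,sqrt(15)/15,sqrt(2)/2,4 * sqrt(19)/19,sqrt(7),E,sqrt(11),sqrt(13),sqrt(14),3 * sqrt(2),sqrt(19),7]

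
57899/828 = 69 + 767/828 ≈ 69.93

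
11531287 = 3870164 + 7661123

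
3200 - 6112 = -2912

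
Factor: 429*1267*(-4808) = -1*2^3*3^1*7^1*11^1*13^1*181^1*601^1 = -2613354744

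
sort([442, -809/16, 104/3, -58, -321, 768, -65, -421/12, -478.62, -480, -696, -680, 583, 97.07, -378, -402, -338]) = [-696, -680, -480, -478.62, -402, -378, -338, -321, -65, -58, -809/16, -421/12, 104/3, 97.07, 442, 583, 768]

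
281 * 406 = 114086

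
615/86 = 7 + 13/86 ≈ 7.15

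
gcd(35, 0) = 35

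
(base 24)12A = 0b1001111010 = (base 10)634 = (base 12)44A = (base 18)1H4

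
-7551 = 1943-9494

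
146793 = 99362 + 47431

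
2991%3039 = 2991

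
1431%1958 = 1431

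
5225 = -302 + 5527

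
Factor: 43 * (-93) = -1 * 3^1 * 31^1 * 43^1 = -3999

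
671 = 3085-2414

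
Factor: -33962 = -1*2^1*16981^1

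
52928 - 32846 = 20082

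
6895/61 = 113 + 2/61 ≈ 113.03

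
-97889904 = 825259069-923148973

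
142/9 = 15 + 7/9≈15.78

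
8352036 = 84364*99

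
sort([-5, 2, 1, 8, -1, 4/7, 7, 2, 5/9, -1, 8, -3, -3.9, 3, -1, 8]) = [-5, -3.9, -3, -1, -1, -1, 5/9, 4/7, 1, 2, 2, 3, 7, 8, 8, 8]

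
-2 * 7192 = -14384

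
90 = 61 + 29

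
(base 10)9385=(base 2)10010010101001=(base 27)cng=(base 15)2baa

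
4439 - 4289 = 150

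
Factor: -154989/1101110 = -1*2^(-1)*3^2*5^(-1)*17^1*149^(-1)*739^(-1)*1013^1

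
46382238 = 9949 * 4662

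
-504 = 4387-4891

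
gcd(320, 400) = 80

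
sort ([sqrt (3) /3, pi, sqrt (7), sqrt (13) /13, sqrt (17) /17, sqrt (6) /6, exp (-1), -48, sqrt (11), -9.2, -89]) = [-89, -48, -9.2, sqrt (17) /17, sqrt (13) /13, exp (-1), sqrt (6) /6, sqrt (3) /3, sqrt (7), pi, sqrt (11)]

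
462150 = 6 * 77025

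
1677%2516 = 1677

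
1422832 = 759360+663472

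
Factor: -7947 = -1*3^2*883^1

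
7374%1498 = 1382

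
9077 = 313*29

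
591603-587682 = 3921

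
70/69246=35/34623 ≈ 0.00101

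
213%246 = 213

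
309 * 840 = 259560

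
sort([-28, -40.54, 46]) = [-40.54, -28, 46]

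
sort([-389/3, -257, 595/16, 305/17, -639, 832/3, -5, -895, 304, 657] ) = [-895, -639, -257, -389/3, -5, 305/17, 595/16, 832/3, 304, 657] 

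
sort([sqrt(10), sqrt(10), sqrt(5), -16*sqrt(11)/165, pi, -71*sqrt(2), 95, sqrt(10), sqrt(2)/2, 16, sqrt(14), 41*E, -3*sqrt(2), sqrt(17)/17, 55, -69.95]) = [-71*sqrt(2), -69.95, -3*sqrt(2), -16*sqrt(11)/165, sqrt(17)/17, sqrt(2)/2, sqrt(5), pi, sqrt(10), sqrt(10), sqrt(10), sqrt(14), 16, 55, 95, 41*E]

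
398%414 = 398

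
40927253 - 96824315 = -55897062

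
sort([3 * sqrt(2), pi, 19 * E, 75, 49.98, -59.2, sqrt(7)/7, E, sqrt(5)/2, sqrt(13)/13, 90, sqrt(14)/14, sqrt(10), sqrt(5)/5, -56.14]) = [-59.2, -56.14, sqrt(14)/14, sqrt(13)/13, sqrt(7)/7, sqrt(5)/5, sqrt(5)/2, E, pi, sqrt(10), 3 * sqrt(2), 49.98, 19 * E, 75, 90]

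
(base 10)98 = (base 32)32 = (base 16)62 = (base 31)35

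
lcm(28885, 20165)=1068745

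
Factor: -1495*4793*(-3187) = 5^1*13^1*23^1*3187^1*4793^1 = 22836560045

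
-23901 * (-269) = 6429369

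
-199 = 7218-7417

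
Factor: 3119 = 3119^1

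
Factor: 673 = 673^1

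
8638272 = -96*(-89982)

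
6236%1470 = 356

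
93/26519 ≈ 0.00351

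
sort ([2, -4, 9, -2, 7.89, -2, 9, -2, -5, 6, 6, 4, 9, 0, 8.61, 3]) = [-5, -4, -2, -2, -2, 0, 2, 3, 4, 6, 6, 7.89, 8.61, 9, 9, 9]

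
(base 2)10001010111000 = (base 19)15bf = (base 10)8888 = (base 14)334c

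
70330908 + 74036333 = 144367241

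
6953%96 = 41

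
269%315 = 269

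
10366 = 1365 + 9001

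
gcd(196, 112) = 28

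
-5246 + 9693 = 4447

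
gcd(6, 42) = 6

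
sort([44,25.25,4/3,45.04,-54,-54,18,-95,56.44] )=[-95,-54,-54,4/3,18,25.25,44,45.04,56.44] 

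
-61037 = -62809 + 1772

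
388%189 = 10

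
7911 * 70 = 553770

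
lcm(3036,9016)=297528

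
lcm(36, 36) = 36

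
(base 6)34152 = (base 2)1001011010100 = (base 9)6545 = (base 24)88k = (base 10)4820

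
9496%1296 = 424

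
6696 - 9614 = -2918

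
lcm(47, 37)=1739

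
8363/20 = 418 + 3/20 = 418.15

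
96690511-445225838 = -348535327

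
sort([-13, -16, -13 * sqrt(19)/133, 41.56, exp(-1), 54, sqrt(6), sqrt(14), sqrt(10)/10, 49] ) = [-16, -13, -13 * sqrt(19)/133, sqrt(10)/10, exp(-1), sqrt(6), sqrt(14), 41.56, 49, 54] 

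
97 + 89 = 186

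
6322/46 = 137 + 10/23 ≈ 137.43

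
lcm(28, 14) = 28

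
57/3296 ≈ 0.0173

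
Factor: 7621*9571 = 17^1*563^1*7621^1 = 72940591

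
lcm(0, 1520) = 0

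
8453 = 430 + 8023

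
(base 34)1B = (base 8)55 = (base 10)45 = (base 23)1M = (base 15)30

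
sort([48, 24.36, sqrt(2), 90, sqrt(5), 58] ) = [sqrt(2), sqrt(5), 24.36, 48, 58, 90] 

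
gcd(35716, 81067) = 1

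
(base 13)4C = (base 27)2A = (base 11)59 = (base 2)1000000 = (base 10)64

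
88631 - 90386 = -1755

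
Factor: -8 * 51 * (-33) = 2^3 * 3^2 * 11^1 * 17^1 = 13464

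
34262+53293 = 87555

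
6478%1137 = 793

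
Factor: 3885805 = 5^1 * 7^1 * 11^1 * 10093^1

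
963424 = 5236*184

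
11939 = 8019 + 3920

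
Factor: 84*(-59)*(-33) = 2^2*3^2*7^1*11^1*59^1 = 163548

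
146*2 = 292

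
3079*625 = 1924375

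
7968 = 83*96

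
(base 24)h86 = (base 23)ik8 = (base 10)9990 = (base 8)23406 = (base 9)14630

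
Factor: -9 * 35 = -1 * 3^2 * 5^1 * 7^1 = -315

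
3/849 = 1/283 ≈ 0.00353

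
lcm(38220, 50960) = 152880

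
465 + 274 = 739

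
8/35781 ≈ 0.000224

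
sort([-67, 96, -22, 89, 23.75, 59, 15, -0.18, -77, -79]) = [-79, -77, -67, -22, -0.18, 15, 23.75, 59, 89, 96]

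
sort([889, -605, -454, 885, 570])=[-605, -454, 570, 885, 889]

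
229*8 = 1832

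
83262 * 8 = 666096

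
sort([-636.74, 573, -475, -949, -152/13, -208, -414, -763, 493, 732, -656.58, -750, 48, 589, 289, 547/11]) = [-949, -763, -750, -656.58, -636.74, -475, -414, -208, -152/13, 48, 547/11, 289, 493, 573, 589, 732]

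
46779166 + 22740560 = 69519726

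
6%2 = 0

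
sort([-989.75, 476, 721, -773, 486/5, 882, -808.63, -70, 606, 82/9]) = [-989.75, -808.63, -773, -70, 82/9, 486/5, 476, 606, 721, 882]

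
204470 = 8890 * 23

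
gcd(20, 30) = 10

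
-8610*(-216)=1859760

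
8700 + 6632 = 15332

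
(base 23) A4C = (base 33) 4VF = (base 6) 40550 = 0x1512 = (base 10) 5394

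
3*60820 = 182460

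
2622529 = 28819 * 91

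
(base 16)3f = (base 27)29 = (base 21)30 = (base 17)3c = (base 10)63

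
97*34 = 3298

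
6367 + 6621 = 12988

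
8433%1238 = 1005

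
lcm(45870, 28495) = 1880670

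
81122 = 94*863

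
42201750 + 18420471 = 60622221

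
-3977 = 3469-7446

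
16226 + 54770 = 70996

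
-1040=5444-6484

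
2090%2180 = 2090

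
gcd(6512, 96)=16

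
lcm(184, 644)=1288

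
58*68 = 3944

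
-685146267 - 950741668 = -1635887935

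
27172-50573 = -23401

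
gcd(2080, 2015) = 65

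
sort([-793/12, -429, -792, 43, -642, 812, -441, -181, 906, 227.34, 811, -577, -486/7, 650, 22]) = [-792, -642, -577, -441, -429, -181, -486/7, -793/12, 22, 43, 227.34, 650, 811, 812, 906]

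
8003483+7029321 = 15032804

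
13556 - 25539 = -11983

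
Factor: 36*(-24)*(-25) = 2^5*3^3*5^2 = 21600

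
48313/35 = 1380 + 13/35 ≈ 1380.37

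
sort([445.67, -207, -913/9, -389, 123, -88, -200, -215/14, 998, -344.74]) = [-389, -344.74, -207, -200, -913/9, -88, -215/14, 123, 445.67, 998]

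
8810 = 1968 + 6842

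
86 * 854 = 73444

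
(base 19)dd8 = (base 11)3799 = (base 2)1001101010100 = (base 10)4948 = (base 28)68k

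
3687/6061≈0.608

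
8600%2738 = 386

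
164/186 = 82/93 ≈ 0.882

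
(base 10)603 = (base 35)h8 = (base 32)ir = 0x25b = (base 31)je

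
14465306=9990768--4474538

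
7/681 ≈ 0.0103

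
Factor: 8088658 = 2^1 * 4044329^1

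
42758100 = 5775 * 7404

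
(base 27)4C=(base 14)88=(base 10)120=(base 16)78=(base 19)66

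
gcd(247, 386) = 1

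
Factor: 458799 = 3^1*11^1*13903^1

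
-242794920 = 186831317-429626237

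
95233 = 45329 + 49904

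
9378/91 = 103+5/91 ≈ 103.05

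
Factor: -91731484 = -1 * 2^2 * 13^1 * 1764067^1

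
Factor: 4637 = 4637^1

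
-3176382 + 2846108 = -330274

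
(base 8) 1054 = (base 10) 556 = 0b1000101100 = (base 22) 136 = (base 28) jo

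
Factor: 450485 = 5^1*7^1*61^1*211^1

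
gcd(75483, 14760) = 9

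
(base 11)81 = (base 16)59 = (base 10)89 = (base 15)5e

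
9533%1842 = 323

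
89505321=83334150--6171171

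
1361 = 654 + 707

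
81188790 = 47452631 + 33736159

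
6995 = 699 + 6296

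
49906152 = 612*81546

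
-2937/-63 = 979/21 ≈ 46.62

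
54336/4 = 13584 = 13584.00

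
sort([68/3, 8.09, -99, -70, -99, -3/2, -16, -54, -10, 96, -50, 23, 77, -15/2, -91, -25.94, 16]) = [-99, -99, -91, -70, -54, -50, -25.94, -16, -10, -15/2, -3/2, 8.09, 16, 68/3, 23, 77, 96]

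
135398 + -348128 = -212730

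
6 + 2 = 8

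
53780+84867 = 138647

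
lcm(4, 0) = 0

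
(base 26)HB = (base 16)1C5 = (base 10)453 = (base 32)E5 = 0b111000101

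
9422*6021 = 56729862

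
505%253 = 252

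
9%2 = 1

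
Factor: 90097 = 7^1*61^1*211^1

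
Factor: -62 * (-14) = 2^2 * 7^1 * 31^1 = 868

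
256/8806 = 128/4403 ≈ 0.0291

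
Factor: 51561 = 3^2*17^1*337^1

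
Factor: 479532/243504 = 2^ (-2)*3^ (-1)*19^ (-1)*449^1 = 449/228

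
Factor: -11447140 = -1 * 2^2 * 5^1 * 572357^1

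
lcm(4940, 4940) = 4940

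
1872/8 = 234 = 234.00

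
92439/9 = 10271 = 10271.00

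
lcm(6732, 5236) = 47124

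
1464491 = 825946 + 638545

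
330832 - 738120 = -407288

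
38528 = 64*602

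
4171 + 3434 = 7605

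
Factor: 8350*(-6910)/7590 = -1*2^1*3^ (-1)*5^2*11^ (-1)*23^ (-1)*167^1*691^1 = -5769850/759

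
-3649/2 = -1824 - 1/2 = -1824.50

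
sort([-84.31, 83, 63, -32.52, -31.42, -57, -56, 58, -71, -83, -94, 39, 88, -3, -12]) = [-94, -84.31, -83, -71, -57, -56, -32.52, -31.42, -12, -3, 39, 58, 63, 83, 88]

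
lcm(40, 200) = 200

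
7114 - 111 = 7003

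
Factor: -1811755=-1 * 5^1 * 11^1 * 32941^1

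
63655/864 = 73 + 583/864 ≈ 73.67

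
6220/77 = 80 + 60/77 ≈ 80.78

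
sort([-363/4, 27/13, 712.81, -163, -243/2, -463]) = [-463, -163, -243/2, -363/4, 27/13, 712.81]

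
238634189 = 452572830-213938641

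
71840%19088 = 14576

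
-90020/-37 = 2432 + 36/37 ≈ 2432.97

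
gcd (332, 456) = 4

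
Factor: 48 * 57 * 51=2^4 * 3^3 * 17^1 * 19^1=139536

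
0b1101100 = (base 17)66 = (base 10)108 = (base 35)33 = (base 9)130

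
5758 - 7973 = -2215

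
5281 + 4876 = 10157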